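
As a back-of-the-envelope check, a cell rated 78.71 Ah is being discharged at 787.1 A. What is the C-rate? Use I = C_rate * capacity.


Rearranging: C_rate = 787.1 / 78.71 = 10C

10C


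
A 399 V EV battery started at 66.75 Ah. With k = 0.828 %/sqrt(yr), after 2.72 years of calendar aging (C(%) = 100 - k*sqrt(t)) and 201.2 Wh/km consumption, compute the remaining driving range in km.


Step 1: capacity retention = 100 - 0.828 * sqrt(2.72) = 100 - 0.828 * 1.6492 = 98.634%
Step 2: C_now = 66.75 * 98.634/100 = 65.838 Ah
Step 3: E_pack = V * C_now = 399 * 65.838 = 26269 Wh
Step 4: range = E_pack / consumption = 26269 / 201.2 = 130.6 km

130.6 km


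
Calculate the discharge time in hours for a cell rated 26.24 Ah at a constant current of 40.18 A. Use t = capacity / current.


Runtime = 26.24 Ah / 40.18 A = 0.6531 hr

0.6531 hr


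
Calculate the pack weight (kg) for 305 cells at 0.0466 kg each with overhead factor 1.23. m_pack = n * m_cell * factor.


m_pack = n * m_cell * overhead = 305 * 0.0466 * 1.23 = 17.48 kg

17.48 kg


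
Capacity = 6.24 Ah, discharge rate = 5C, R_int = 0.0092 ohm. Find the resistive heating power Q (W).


Step 1: I = C_rate * capacity = 5 * 6.24 = 31.2 A
Step 2: Q = I^2 * R = 31.2^2 * 0.0092 = 973.44 * 0.0092 = 8.956 W

8.956 W


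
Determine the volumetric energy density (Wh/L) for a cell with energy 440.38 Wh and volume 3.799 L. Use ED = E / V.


Volumetric ED = 440.38 Wh / 3.799 L = 115.9 Wh/L

115.9 Wh/L


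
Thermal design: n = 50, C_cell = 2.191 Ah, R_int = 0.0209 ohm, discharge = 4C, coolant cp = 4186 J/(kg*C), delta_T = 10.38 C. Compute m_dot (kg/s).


Step 1: I = 4 * 2.191 = 8.764 A
Step 2: Q_cell = I^2 * R = 8.764^2 * 0.0209 = 1.6053 W
Step 3: Q_total = 50 * 1.6053 = 80.265 W
Step 4: m_dot = Q_total / (cp * dT) = 80.265 / (4186 * 10.38) = 0.001847 kg/s

0.001847 kg/s


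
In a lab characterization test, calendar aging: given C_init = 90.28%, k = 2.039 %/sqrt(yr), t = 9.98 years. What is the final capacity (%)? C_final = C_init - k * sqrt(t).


sqrt(t) = sqrt(9.98) = 3.1591
C_final = 90.28 - 2.039 * 3.1591 = 83.84%

83.84%


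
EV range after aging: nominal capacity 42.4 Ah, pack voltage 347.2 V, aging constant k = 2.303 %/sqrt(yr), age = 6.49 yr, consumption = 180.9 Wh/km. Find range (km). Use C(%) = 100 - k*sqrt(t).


Step 1: capacity retention = 100 - 2.303 * sqrt(6.49) = 100 - 2.303 * 2.5475 = 94.133%
Step 2: C_now = 42.4 * 94.133/100 = 39.912 Ah
Step 3: E_pack = V * C_now = 347.2 * 39.912 = 13857 Wh
Step 4: range = E_pack / consumption = 13857 / 180.9 = 76.60 km

76.60 km


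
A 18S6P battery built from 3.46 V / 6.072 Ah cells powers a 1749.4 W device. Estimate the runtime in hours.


Step 1: E_pack = Ns * V_cell * Np * C_cell = 18 * 3.46 * 6 * 6.072 = 2269 Wh
Step 2: t = E_pack / P = 2269 / 1749.4 = 1.297 hr

1.297 hr


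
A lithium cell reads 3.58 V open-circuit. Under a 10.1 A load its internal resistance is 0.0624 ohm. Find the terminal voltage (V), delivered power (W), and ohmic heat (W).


Step 1: V_terminal = OCV - I*R = 3.58 - 10.1 * 0.0624 = 2.9498 V
Step 2: P_out = V_terminal * I = 2.9498 * 10.1 = 29.79 W
Step 3: Q = I^2 * R = 10.1^2 * 0.0624 = 6.365 W

V=2.9498 V, P=29.79 W, Q=6.365 W


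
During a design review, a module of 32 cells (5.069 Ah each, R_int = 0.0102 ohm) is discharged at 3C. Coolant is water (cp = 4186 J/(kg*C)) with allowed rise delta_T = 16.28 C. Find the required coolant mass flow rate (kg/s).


Step 1: I = 3 * 5.069 = 15.207 A
Step 2: Q_cell = I^2 * R = 15.207^2 * 0.0102 = 2.3588 W
Step 3: Q_total = 32 * 2.3588 = 75.482 W
Step 4: m_dot = Q_total / (cp * dT) = 75.482 / (4186 * 16.28) = 0.001108 kg/s

0.001108 kg/s


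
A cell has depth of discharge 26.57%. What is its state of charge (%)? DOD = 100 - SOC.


SOC = 100 - DOD = 100 - 26.57 = 73.43%

73.43%


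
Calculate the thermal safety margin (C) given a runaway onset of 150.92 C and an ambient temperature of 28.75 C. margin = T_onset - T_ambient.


margin = T_onset - T_ambient = 150.92 - 28.75 = 122.17 C

122.17 C


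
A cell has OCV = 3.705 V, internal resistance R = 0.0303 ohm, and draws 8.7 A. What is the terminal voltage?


V = OCV - I*R = 3.705 - 8.7 * 0.0303 = 3.441 V

3.441 V


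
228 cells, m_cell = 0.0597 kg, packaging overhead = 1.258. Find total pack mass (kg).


m_pack = n * m_cell * overhead = 228 * 0.0597 * 1.258 = 17.12 kg

17.12 kg


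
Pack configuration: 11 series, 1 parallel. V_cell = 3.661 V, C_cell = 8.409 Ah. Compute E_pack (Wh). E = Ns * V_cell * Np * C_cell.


E = Ns * Vcell * Np * Ccell = 11 * 3.661 * 1 * 8.409 = 338.6 Wh

338.6 Wh


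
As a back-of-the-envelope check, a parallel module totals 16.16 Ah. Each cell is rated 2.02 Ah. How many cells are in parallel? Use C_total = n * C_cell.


n = C_total / C_cell = 16.16 / 2.02 = 8

8


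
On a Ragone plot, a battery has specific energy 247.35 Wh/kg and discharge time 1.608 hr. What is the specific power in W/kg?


P_specific = E / t = 247.35 / 1.608 = 153.8 W/kg

153.8 W/kg


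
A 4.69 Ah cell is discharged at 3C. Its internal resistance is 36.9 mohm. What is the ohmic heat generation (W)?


Convert: R = 36.9 mohm = 0.0369 ohm
Step 1: I = C_rate * capacity = 3 * 4.69 = 14.07 A
Step 2: Q = I^2 * R = 14.07^2 * 0.0369 = 197.96 * 0.0369 = 7.305 W

7.305 W


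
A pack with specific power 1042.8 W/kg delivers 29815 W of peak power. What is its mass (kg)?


m = P / SP = 29815 / 1042.8 = 28.59 kg

28.59 kg


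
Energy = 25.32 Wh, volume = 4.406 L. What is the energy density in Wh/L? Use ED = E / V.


Volumetric ED = 25.32 Wh / 4.406 L = 5.747 Wh/L

5.747 Wh/L


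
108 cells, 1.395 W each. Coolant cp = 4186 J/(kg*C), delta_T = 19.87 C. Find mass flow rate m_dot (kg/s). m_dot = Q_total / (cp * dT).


Step 1: Total heat Q = 108 * 1.395 W = 150.66 W
Step 2: denom = cp * dT = 4186 * 19.87 = 83176
Step 3: m_dot = 150.66 / 83176 = 0.001811 kg/s

0.001811 kg/s


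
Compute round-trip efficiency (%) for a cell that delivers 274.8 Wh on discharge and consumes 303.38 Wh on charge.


eta_e = E_dis / E_chg * 100 = 274.8 / 303.38 * 100 = 90.58%

90.58%


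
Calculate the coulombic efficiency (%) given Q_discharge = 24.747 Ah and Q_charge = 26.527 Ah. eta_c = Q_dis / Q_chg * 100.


Coulombic efficiency = 24.747/26.527 * 100% = 93.29%

93.29%


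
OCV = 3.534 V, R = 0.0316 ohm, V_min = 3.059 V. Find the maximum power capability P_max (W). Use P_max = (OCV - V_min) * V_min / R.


P_max = (OCV - V_min) * V_min / R = (3.534 - 3.059) * 3.059 / 0.0316 = 0.475 * 3.059 / 0.0316 = 45.98 W

45.98 W


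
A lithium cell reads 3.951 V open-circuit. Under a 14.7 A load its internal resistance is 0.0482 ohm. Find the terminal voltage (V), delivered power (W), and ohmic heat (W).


Step 1: V_terminal = OCV - I*R = 3.951 - 14.7 * 0.0482 = 3.2425 V
Step 2: P_out = V_terminal * I = 3.2425 * 14.7 = 47.66 W
Step 3: Q = I^2 * R = 14.7^2 * 0.0482 = 10.42 W

V=3.2425 V, P=47.66 W, Q=10.42 W


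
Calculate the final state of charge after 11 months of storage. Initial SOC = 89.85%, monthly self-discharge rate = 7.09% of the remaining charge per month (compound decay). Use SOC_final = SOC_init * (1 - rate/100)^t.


Monthly retention factor = 1 - 7.09/100 = 0.9291
Over 11 months: factor^11 = 0.44534
SOC_final = 89.85 * 0.44534 = 40.01%

40.01%


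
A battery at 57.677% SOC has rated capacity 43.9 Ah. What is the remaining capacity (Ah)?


remaining = SOC / 100 * total = 57.677 / 100 * 43.9 = 25.32 Ah

25.32 Ah


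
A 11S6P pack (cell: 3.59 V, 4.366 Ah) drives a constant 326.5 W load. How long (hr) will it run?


Step 1: E_pack = Ns * V_cell * Np * C_cell = 11 * 3.59 * 6 * 4.366 = 1034.5 Wh
Step 2: t = E_pack / P = 1034.5 / 326.5 = 3.168 hr

3.168 hr


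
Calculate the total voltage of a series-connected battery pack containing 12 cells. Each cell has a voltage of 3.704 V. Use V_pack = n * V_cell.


Series voltages add: 12 * 3.704 V = 44.448 V

44.448 V


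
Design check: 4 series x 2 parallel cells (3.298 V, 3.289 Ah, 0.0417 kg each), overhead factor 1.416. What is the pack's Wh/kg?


Step 1: V_pack = 4 * 3.298 = 13.192 V
Step 2: C_pack = 2 * 3.289 = 6.578 Ah
Step 3: E_pack = V_pack * C_pack = 13.192 * 6.578 = 86.777 Wh
Step 4: m_pack = 4 * 2 * 0.0417 * 1.416 = 0.47238 kg
Step 5: ED = E_pack / m_pack = 86.777 / 0.47238 = 183.7 Wh/kg

183.7 Wh/kg


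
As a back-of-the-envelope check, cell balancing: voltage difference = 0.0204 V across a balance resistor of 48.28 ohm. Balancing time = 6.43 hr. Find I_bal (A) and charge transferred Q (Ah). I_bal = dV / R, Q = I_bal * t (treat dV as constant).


I_bal = dV / R = 0.0204 / 48.28 = 4.2254e-04 A
Q = I_bal * t = 4.2254e-04 * 6.43 = 0.002717 Ah

I=4.2254e-04 A, Q=0.002717 Ah


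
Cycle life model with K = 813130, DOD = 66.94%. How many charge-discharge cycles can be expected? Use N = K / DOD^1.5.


Step 1: DOD^1.5 = 66.94^1.5 = 547.68
Step 2: N = 813130 / 547.68 = 1485 cycles

1485 cycles


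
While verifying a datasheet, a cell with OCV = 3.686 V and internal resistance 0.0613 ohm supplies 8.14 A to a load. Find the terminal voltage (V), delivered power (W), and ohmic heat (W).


Step 1: V_terminal = OCV - I*R = 3.686 - 8.14 * 0.0613 = 3.187 V
Step 2: P_out = V_terminal * I = 3.187 * 8.14 = 25.94 W
Step 3: Q = I^2 * R = 8.14^2 * 0.0613 = 4.062 W

V=3.187 V, P=25.94 W, Q=4.062 W


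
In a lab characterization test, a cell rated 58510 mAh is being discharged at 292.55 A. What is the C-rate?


Convert: capacity = 58510 mAh = 58.51 Ah
C_rate = I / capacity = 292.55 / 58.51 = 5C

5C


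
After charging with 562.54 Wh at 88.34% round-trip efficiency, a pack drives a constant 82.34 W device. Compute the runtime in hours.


Step 1: E_discharge = eta/100 * E_charge = 88.34/100 * 562.54 = 496.95 Wh
Step 2: t = E_discharge / P = 496.95 / 82.34 = 6.035 hr

6.035 hr


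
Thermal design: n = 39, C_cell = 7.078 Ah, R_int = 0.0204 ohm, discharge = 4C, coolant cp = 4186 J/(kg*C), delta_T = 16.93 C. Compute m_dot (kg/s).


Step 1: I = 4 * 7.078 = 28.312 A
Step 2: Q_cell = I^2 * R = 28.312^2 * 0.0204 = 16.352 W
Step 3: Q_total = 39 * 16.352 = 637.73 W
Step 4: m_dot = Q_total / (cp * dT) = 637.73 / (4186 * 16.93) = 0.008999 kg/s

0.008999 kg/s


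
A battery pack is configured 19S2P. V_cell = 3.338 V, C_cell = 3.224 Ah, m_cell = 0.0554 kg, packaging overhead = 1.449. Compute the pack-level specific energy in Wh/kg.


Step 1: V_pack = 19 * 3.338 = 63.422 V
Step 2: C_pack = 2 * 3.224 = 6.448 Ah
Step 3: E_pack = V_pack * C_pack = 63.422 * 6.448 = 408.95 Wh
Step 4: m_pack = 19 * 2 * 0.0554 * 1.449 = 3.0504 kg
Step 5: ED = E_pack / m_pack = 408.95 / 3.0504 = 134.1 Wh/kg

134.1 Wh/kg


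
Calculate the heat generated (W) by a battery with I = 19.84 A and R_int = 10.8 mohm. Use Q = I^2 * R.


Convert: R = 10.8 mohm = 0.0108 ohm
Q = I^2 * R = 19.84^2 * 0.0108 = 4.251 W

4.251 W


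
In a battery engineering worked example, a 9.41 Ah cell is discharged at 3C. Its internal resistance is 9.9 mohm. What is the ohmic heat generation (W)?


Convert: R = 9.9 mohm = 0.0099 ohm
Step 1: I = C_rate * capacity = 3 * 9.41 = 28.23 A
Step 2: Q = I^2 * R = 28.23^2 * 0.0099 = 796.93 * 0.0099 = 7.890 W

7.890 W


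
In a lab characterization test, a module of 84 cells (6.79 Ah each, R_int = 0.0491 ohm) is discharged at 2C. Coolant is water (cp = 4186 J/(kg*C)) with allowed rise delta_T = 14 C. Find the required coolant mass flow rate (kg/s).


Step 1: I = 2 * 6.79 = 13.58 A
Step 2: Q_cell = I^2 * R = 13.58^2 * 0.0491 = 9.0548 W
Step 3: Q_total = 84 * 9.0548 = 760.6 W
Step 4: m_dot = Q_total / (cp * dT) = 760.6 / (4186 * 14) = 0.01298 kg/s

0.01298 kg/s


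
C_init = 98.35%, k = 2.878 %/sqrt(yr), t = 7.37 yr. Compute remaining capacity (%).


Step 1: sqrt(7.37 yr) = 2.7148
Step 2: drop = 2.878 * 2.7148 = 7.8132
Step 3: C_final = 98.35 - 7.8132 = 90.54%

90.54%


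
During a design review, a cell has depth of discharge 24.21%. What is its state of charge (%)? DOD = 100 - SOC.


SOC = 100 - DOD = 100 - 24.21 = 75.79%

75.79%


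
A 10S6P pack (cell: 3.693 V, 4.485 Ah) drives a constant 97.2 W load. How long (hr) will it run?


Step 1: E_pack = Ns * V_cell * Np * C_cell = 10 * 3.693 * 6 * 4.485 = 993.79 Wh
Step 2: t = E_pack / P = 993.79 / 97.2 = 10.22 hr

10.22 hr


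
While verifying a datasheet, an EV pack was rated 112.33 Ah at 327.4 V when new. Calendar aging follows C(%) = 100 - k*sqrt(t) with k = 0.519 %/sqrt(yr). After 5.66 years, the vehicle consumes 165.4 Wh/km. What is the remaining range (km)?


Step 1: capacity retention = 100 - 0.519 * sqrt(5.66) = 100 - 0.519 * 2.3791 = 98.765%
Step 2: C_now = 112.33 * 98.765/100 = 110.94 Ah
Step 3: E_pack = V * C_now = 327.4 * 110.94 = 36322 Wh
Step 4: range = E_pack / consumption = 36322 / 165.4 = 219.6 km

219.6 km


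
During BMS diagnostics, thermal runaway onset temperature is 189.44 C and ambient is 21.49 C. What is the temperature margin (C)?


Safety margin = 189.44 C - 21.49 C = 167.95 C

167.95 C


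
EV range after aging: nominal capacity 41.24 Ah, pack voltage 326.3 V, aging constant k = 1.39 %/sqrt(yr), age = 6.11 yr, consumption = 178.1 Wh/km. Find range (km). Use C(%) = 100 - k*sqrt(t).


Step 1: capacity retention = 100 - 1.39 * sqrt(6.11) = 100 - 1.39 * 2.4718 = 96.564%
Step 2: C_now = 41.24 * 96.564/100 = 39.823 Ah
Step 3: E_pack = V * C_now = 326.3 * 39.823 = 12994 Wh
Step 4: range = E_pack / consumption = 12994 / 178.1 = 72.96 km

72.96 km


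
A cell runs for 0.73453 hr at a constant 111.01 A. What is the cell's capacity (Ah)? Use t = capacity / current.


C = I * t = 111.01 * 0.73453 = 81.54 Ah

81.54 Ah


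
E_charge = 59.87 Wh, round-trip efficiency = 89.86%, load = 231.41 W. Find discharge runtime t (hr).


Step 1: E_discharge = eta/100 * E_charge = 89.86/100 * 59.87 = 53.799 Wh
Step 2: t = E_discharge / P = 53.799 / 231.41 = 0.2325 hr

0.2325 hr


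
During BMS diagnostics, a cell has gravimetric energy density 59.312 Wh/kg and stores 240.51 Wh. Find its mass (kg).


m = E / ED = 240.51 / 59.312 = 4.055 kg

4.055 kg


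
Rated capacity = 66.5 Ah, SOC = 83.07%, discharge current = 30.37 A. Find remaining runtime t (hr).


Step 1: remaining = SOC/100 * C_total = 83.07/100 * 66.5 = 55.242 Ah
Step 2: t = remaining / I = 55.242 / 30.37 = 1.819 hr

1.819 hr


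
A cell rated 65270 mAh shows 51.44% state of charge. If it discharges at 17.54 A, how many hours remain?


Convert: C_total = 65270 mAh = 65.27 Ah
Step 1: remaining = SOC/100 * C_total = 51.44/100 * 65.27 = 33.575 Ah
Step 2: t = remaining / I = 33.575 / 17.54 = 1.914 hr

1.914 hr


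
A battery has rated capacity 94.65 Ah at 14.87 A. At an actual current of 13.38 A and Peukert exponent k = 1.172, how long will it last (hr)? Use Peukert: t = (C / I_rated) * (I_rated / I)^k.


Step 1: t_rated = C / I_rated = 94.65 / 14.87 = 6.3652 hr
Step 2: ratio = 14.87 / 13.38 = 1.1114
Step 3: ratio^k = 1.1114^1.172 = 1.1318
Step 4: t = t_rated * ratio^k = 6.3652 * 1.1318 = 7.204 hr

7.204 hr


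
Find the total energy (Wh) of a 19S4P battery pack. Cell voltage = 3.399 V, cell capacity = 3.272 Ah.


V_pack = 19 * 3.399 = 64.581 V
C_pack = 4 * 3.272 = 13.088 Ah
E = V_pack * C_pack = 64.581 * 13.088 = 845.2 Wh

845.2 Wh


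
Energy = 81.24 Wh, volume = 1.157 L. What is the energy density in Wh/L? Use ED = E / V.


Volumetric ED = 81.24 Wh / 1.157 L = 70.22 Wh/L

70.22 Wh/L


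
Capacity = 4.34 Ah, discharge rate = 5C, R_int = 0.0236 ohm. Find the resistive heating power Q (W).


Step 1: I = C_rate * capacity = 5 * 4.34 = 21.7 A
Step 2: Q = I^2 * R = 21.7^2 * 0.0236 = 470.89 * 0.0236 = 11.11 W

11.11 W


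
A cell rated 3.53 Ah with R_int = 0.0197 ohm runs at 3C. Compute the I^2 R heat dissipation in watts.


Step 1: I = C_rate * capacity = 3 * 3.53 = 10.59 A
Step 2: Q = I^2 * R = 10.59^2 * 0.0197 = 112.15 * 0.0197 = 2.209 W

2.209 W


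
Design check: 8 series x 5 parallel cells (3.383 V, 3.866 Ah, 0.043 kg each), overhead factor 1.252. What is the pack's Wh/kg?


Step 1: V_pack = 8 * 3.383 = 27.064 V
Step 2: C_pack = 5 * 3.866 = 19.33 Ah
Step 3: E_pack = V_pack * C_pack = 27.064 * 19.33 = 523.15 Wh
Step 4: m_pack = 8 * 5 * 0.043 * 1.252 = 2.1534 kg
Step 5: ED = E_pack / m_pack = 523.15 / 2.1534 = 242.9 Wh/kg

242.9 Wh/kg


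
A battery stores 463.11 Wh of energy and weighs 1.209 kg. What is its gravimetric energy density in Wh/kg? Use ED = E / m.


Specific energy = 463.11 Wh / 1.209 kg = 383.1 Wh/kg

383.1 Wh/kg


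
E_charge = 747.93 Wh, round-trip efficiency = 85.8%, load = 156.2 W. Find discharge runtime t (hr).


Step 1: E_discharge = eta/100 * E_charge = 85.8/100 * 747.93 = 641.72 Wh
Step 2: t = E_discharge / P = 641.72 / 156.2 = 4.108 hr

4.108 hr


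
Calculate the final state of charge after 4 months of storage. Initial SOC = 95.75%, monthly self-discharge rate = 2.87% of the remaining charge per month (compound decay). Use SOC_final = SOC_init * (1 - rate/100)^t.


Monthly retention factor = 1 - 2.87/100 = 0.9713
Over 4 months: factor^4 = 0.89005
SOC_final = 95.75 * 0.89005 = 85.22%

85.22%


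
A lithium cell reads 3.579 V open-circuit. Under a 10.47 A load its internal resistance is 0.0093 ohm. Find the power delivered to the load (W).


Step 1: V_terminal = OCV - I*R = 3.579 - 10.47 * 0.0093 = 3.4816 V
Step 2: P_out = V_terminal * I = 3.4816 * 10.47 = 36.45 W

36.45 W


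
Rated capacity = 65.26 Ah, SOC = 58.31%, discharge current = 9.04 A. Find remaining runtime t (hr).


Step 1: remaining = SOC/100 * C_total = 58.31/100 * 65.26 = 38.053 Ah
Step 2: t = remaining / I = 38.053 / 9.04 = 4.209 hr

4.209 hr


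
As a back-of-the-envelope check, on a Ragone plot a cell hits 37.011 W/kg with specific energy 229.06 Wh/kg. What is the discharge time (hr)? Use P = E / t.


t = E / P = 229.06 / 37.011 = 6.189 hr

6.189 hr


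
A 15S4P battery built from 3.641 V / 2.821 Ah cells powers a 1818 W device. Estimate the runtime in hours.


Step 1: E_pack = Ns * V_cell * Np * C_cell = 15 * 3.641 * 4 * 2.821 = 616.28 Wh
Step 2: t = E_pack / P = 616.28 / 1818 = 0.3390 hr

0.3390 hr


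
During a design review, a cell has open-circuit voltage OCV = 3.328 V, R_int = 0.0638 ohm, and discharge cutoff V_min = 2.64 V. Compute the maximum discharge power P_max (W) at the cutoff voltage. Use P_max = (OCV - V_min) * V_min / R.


P_max = (OCV - V_min) * V_min / R = (3.328 - 2.64) * 2.64 / 0.0638 = 0.688 * 2.64 / 0.0638 = 28.47 W

28.47 W


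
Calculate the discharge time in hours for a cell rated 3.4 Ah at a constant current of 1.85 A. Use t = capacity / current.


t = capacity / current = 3.4 / 1.85 = 1.838 hr

1.838 hr


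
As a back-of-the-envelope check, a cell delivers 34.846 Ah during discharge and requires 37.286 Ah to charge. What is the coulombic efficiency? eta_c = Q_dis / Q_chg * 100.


Coulombic efficiency = 34.846/37.286 * 100% = 93.46%

93.46%


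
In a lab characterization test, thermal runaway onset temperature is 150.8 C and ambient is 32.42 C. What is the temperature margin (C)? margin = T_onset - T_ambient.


Safety margin = 150.8 C - 32.42 C = 118.38 C

118.38 C


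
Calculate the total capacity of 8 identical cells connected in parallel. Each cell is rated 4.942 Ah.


C_total = 8 * 4.942 = 39.536 Ah

39.536 Ah


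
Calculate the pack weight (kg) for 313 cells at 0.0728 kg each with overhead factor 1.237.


m_pack = n * m_cell * overhead = 313 * 0.0728 * 1.237 = 28.19 kg

28.19 kg


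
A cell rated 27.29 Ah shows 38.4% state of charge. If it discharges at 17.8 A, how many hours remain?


Step 1: remaining = SOC/100 * C_total = 38.4/100 * 27.29 = 10.479 Ah
Step 2: t = remaining / I = 10.479 / 17.8 = 0.5887 hr

0.5887 hr


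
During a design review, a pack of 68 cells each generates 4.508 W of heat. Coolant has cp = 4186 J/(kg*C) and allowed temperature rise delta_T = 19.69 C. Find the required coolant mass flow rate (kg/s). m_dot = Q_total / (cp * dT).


Step 1: Total heat Q = 68 * 4.508 W = 306.54 W
Step 2: denom = cp * dT = 4186 * 19.69 = 82422
Step 3: m_dot = 306.54 / 82422 = 0.003719 kg/s

0.003719 kg/s


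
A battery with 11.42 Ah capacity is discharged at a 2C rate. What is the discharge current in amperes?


I = C_rate * capacity = 2 * 11.42 = 22.84 A

22.84 A


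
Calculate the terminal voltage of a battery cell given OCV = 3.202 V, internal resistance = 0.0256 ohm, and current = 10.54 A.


V = OCV - I*R = 3.202 - 10.54 * 0.0256 = 2.932 V

2.932 V


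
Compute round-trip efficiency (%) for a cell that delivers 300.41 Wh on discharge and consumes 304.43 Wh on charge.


Round-trip efficiency = 300.41/304.43 * 100% = 98.68%

98.68%


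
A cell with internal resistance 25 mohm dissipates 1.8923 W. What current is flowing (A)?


Convert: R = 25 mohm = 0.025 ohm
I = sqrt(Q / R) = sqrt(1.8923 / 0.025) = sqrt(75.692) = 8.700 A

8.700 A


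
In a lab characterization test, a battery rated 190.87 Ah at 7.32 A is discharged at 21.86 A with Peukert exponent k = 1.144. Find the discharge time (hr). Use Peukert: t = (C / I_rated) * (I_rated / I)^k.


t_rated = C / I_rated = 190.87 / 7.32 = 26.075 hr
(I_rated/I)^k = (0.33486)^1.144 = 0.28605
t = t_rated * (I_rated/I)^k = 26.075 * 0.28605 = 7.459 hr

7.459 hr


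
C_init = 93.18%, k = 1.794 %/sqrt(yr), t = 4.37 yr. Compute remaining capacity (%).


sqrt(t) = sqrt(4.37) = 2.0905
C_final = 93.18 - 1.794 * 2.0905 = 89.43%

89.43%


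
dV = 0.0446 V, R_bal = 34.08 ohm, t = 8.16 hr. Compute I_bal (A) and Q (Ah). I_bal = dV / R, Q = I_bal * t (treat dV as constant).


First, Ohm's law: I_bal = 0.0446 V / 34.08 ohm = 0.0013087 A
Then Q = I * t = 0.0013087 A * 8.16 hr = 0.01068 Ah

I=0.0013087 A, Q=0.01068 Ah


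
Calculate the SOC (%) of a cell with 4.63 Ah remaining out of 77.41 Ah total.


SOC = (remaining / total) * 100 = (4.63 / 77.41) * 100 = 5.981%

5.981%


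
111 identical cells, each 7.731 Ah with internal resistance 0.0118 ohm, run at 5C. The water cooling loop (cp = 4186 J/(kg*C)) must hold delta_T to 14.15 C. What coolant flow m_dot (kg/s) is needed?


Step 1: I = 5 * 7.731 = 38.655 A
Step 2: Q_cell = I^2 * R = 38.655^2 * 0.0118 = 17.632 W
Step 3: Q_total = 111 * 17.632 = 1957.2 W
Step 4: m_dot = Q_total / (cp * dT) = 1957.2 / (4186 * 14.15) = 0.03304 kg/s

0.03304 kg/s


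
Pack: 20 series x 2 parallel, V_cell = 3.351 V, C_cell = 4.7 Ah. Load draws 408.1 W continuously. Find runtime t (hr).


Step 1: E_pack = Ns * V_cell * Np * C_cell = 20 * 3.351 * 2 * 4.7 = 629.99 Wh
Step 2: t = E_pack / P = 629.99 / 408.1 = 1.544 hr

1.544 hr


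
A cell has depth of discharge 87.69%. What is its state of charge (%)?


SOC = 100 - DOD = 100 - 87.69 = 12.31%

12.31%


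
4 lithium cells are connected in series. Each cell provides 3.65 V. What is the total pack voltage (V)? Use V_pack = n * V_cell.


With 4 cells in series at 3.65 V each, V_pack = 14.6 V

14.6 V


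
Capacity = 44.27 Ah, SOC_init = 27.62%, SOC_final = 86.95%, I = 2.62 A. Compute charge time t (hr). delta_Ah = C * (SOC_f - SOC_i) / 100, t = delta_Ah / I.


Step 1: dSOC = 86.95% - 27.62% = 59.33%
Step 2: delta_Ah = 44.27 * 59.33 / 100 = 26.265 Ah
Step 3: t = 26.265 / 2.62 = 10.02 hr

10.02 hr


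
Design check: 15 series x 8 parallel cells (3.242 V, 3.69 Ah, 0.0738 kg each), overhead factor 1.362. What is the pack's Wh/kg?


Step 1: V_pack = 15 * 3.242 = 48.63 V
Step 2: C_pack = 8 * 3.69 = 29.52 Ah
Step 3: E_pack = V_pack * C_pack = 48.63 * 29.52 = 1435.6 Wh
Step 4: m_pack = 15 * 8 * 0.0738 * 1.362 = 12.062 kg
Step 5: ED = E_pack / m_pack = 1435.6 / 12.062 = 119.0 Wh/kg

119.0 Wh/kg


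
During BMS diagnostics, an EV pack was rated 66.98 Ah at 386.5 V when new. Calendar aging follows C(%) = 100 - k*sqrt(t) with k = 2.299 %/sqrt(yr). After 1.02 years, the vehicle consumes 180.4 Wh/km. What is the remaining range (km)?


Step 1: capacity retention = 100 - 2.299 * sqrt(1.02) = 100 - 2.299 * 1.01 = 97.678%
Step 2: C_now = 66.98 * 97.678/100 = 65.425 Ah
Step 3: E_pack = V * C_now = 386.5 * 65.425 = 25287 Wh
Step 4: range = E_pack / consumption = 25287 / 180.4 = 140.2 km

140.2 km


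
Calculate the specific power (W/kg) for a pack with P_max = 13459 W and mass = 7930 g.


Convert: m = 7930 g = 7.93 kg
SP = P / m = 13459 / 7.93 = 1697 W/kg

1697 W/kg


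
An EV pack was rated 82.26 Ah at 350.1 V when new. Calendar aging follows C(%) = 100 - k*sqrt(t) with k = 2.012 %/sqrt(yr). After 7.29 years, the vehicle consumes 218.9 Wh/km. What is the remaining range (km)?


Step 1: capacity retention = 100 - 2.012 * sqrt(7.29) = 100 - 2.012 * 2.7 = 94.568%
Step 2: C_now = 82.26 * 94.568/100 = 77.792 Ah
Step 3: E_pack = V * C_now = 350.1 * 77.792 = 27235 Wh
Step 4: range = E_pack / consumption = 27235 / 218.9 = 124.4 km

124.4 km


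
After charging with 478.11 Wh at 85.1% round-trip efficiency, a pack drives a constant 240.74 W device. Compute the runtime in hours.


Step 1: E_discharge = eta/100 * E_charge = 85.1/100 * 478.11 = 406.87 Wh
Step 2: t = E_discharge / P = 406.87 / 240.74 = 1.690 hr

1.690 hr


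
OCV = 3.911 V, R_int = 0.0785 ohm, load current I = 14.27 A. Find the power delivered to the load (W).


Step 1: V_terminal = OCV - I*R = 3.911 - 14.27 * 0.0785 = 2.7908 V
Step 2: P_out = V_terminal * I = 2.7908 * 14.27 = 39.82 W

39.82 W


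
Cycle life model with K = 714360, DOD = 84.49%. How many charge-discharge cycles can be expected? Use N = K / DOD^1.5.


Step 1: DOD^1.5 = 84.49^1.5 = 776.62
Step 2: N = 714360 / 776.62 = 919.8 cycles

919.8 cycles


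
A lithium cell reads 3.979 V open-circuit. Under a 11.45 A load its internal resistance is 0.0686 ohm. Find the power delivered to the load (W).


Step 1: V_terminal = OCV - I*R = 3.979 - 11.45 * 0.0686 = 3.1935 V
Step 2: P_out = V_terminal * I = 3.1935 * 11.45 = 36.57 W

36.57 W


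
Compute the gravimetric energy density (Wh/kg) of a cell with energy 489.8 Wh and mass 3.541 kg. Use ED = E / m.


ED = E / m = 489.8 / 3.541 = 138.3 Wh/kg

138.3 Wh/kg


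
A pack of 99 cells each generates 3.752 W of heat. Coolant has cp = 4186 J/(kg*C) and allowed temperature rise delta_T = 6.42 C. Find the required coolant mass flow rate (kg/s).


Q_total = 99 * 3.752 = 371.45 W
m_dot = Q_total / (cp * dT) = 371.45 / (4186 * 6.42) = 0.01382 kg/s

0.01382 kg/s


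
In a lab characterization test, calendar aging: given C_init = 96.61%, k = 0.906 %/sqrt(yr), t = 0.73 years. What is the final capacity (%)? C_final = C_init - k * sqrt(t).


sqrt(t) = sqrt(0.73) = 0.8544
C_final = 96.61 - 0.906 * 0.8544 = 95.84%

95.84%


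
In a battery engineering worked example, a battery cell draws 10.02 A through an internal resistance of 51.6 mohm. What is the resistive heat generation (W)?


Convert: R = 51.6 mohm = 0.0516 ohm
I^2 = 100.4
Q = 100.4 * 0.0516 = 5.181 W

5.181 W


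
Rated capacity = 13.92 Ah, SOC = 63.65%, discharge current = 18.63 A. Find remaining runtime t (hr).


Step 1: remaining = SOC/100 * C_total = 63.65/100 * 13.92 = 8.8601 Ah
Step 2: t = remaining / I = 8.8601 / 18.63 = 0.4756 hr

0.4756 hr


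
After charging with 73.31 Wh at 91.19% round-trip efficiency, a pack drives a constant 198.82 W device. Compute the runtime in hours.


Step 1: E_discharge = eta/100 * E_charge = 91.19/100 * 73.31 = 66.851 Wh
Step 2: t = E_discharge / P = 66.851 / 198.82 = 0.3362 hr

0.3362 hr


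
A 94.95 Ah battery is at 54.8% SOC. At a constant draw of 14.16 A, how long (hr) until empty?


Step 1: remaining = SOC/100 * C_total = 54.8/100 * 94.95 = 52.033 Ah
Step 2: t = remaining / I = 52.033 / 14.16 = 3.675 hr

3.675 hr


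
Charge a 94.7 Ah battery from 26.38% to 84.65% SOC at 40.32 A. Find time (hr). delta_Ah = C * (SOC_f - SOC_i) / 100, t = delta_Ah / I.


delta_Ah = 94.7 * (84.65 - 26.38) / 100 = 55.182 Ah
t = delta_Ah / I = 55.182 / 40.32 = 1.369 hr

1.369 hr


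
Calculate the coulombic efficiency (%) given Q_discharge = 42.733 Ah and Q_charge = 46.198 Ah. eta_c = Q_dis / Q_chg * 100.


Coulombic efficiency = 42.733/46.198 * 100% = 92.50%

92.50%


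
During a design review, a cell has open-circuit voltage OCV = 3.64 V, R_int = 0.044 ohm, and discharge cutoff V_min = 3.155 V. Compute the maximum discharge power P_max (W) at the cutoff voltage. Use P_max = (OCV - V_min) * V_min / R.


dV = OCV - V_min = 0.485 V (so I_max = dV / R)
P_max = dV * V_min / R = 0.485 * 3.155 / 0.044 = 34.78 W

34.78 W


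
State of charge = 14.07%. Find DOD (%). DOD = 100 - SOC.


Complement of SOC: DOD = 100% - 14.07% = 85.93%

85.93%


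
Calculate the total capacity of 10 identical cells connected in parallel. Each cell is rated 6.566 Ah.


Parallel capacities add: 10 * 6.566 Ah = 65.66 Ah

65.66 Ah


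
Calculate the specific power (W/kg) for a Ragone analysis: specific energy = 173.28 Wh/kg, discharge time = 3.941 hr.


Specific power = 173.28 Wh/kg / 3.941 hr = 43.97 W/kg

43.97 W/kg


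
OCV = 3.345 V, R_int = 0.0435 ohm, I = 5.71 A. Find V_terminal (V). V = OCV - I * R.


IR drop = 5.71 * 0.0435 = 0.24839 V
V = 3.345 - 0.24839 = 3.097 V

3.097 V


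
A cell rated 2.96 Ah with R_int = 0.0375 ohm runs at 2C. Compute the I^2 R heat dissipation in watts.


Step 1: I = C_rate * capacity = 2 * 2.96 = 5.92 A
Step 2: Q = I^2 * R = 5.92^2 * 0.0375 = 35.046 * 0.0375 = 1.314 W

1.314 W


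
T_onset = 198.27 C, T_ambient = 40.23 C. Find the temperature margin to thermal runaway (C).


margin = T_onset - T_ambient = 198.27 - 40.23 = 158.04 C

158.04 C


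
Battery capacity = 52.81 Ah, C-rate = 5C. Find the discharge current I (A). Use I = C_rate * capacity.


At 5C: I = 5 * 52.81 Ah = 264.05 A

264.05 A


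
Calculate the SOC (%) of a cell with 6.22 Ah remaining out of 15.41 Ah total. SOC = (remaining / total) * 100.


SOC = (remaining / total) * 100 = (6.22 / 15.41) * 100 = 40.36%

40.36%


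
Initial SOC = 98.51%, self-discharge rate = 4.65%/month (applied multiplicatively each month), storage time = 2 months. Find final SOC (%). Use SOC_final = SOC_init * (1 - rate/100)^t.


Monthly retention factor = 1 - 4.65/100 = 0.9535
Over 2 months: factor^2 = 0.90916
SOC_final = 98.51 * 0.90916 = 89.56%

89.56%


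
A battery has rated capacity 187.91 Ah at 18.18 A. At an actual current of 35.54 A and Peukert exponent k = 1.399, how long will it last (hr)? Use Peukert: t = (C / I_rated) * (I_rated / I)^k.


Step 1: t_rated = C / I_rated = 187.91 / 18.18 = 10.336 hr
Step 2: ratio = 18.18 / 35.54 = 0.51154
Step 3: ratio^k = 0.51154^1.399 = 0.39149
Step 4: t = t_rated * ratio^k = 10.336 * 0.39149 = 4.046 hr

4.046 hr


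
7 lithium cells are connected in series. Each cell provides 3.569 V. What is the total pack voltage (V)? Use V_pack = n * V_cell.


With 7 cells in series at 3.569 V each, V_pack = 24.983 V

24.983 V


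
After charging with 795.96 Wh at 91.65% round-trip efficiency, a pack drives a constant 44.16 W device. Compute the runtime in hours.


Step 1: E_discharge = eta/100 * E_charge = 91.65/100 * 795.96 = 729.5 Wh
Step 2: t = E_discharge / P = 729.5 / 44.16 = 16.52 hr

16.52 hr


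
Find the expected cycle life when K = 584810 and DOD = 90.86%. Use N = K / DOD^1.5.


Step 1: DOD^1.5 = 90.86^1.5 = 866.08
Step 2: N = 584810 / 866.08 = 675.2 cycles

675.2 cycles


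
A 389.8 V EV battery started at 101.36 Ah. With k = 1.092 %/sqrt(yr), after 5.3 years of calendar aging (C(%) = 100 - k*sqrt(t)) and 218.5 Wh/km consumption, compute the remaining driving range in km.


Step 1: capacity retention = 100 - 1.092 * sqrt(5.3) = 100 - 1.092 * 2.3022 = 97.486%
Step 2: C_now = 101.36 * 97.486/100 = 98.812 Ah
Step 3: E_pack = V * C_now = 389.8 * 98.812 = 38517 Wh
Step 4: range = E_pack / consumption = 38517 / 218.5 = 176.3 km

176.3 km


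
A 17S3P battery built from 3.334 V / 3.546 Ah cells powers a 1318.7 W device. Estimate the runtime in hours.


Step 1: E_pack = Ns * V_cell * Np * C_cell = 17 * 3.334 * 3 * 3.546 = 602.94 Wh
Step 2: t = E_pack / P = 602.94 / 1318.7 = 0.4572 hr

0.4572 hr


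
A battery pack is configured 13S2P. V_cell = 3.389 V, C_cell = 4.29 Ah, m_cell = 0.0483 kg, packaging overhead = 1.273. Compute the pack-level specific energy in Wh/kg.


Step 1: V_pack = 13 * 3.389 = 44.057 V
Step 2: C_pack = 2 * 4.29 = 8.58 Ah
Step 3: E_pack = V_pack * C_pack = 44.057 * 8.58 = 378.01 Wh
Step 4: m_pack = 13 * 2 * 0.0483 * 1.273 = 1.5986 kg
Step 5: ED = E_pack / m_pack = 378.01 / 1.5986 = 236.5 Wh/kg

236.5 Wh/kg


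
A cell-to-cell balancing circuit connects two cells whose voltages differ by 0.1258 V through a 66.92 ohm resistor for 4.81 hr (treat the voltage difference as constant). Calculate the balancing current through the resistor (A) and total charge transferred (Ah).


First, Ohm's law: I_bal = 0.1258 V / 66.92 ohm = 0.0018799 A
Then Q = I * t = 0.0018799 A * 4.81 hr = 0.009042 Ah

I=0.0018799 A, Q=0.009042 Ah


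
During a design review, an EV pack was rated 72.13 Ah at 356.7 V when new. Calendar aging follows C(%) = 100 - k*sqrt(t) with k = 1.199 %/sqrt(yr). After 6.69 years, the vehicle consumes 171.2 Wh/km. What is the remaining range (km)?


Step 1: capacity retention = 100 - 1.199 * sqrt(6.69) = 100 - 1.199 * 2.5865 = 96.899%
Step 2: C_now = 72.13 * 96.899/100 = 69.893 Ah
Step 3: E_pack = V * C_now = 356.7 * 69.893 = 24931 Wh
Step 4: range = E_pack / consumption = 24931 / 171.2 = 145.6 km

145.6 km


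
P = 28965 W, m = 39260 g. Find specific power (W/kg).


Convert: m = 39260 g = 39.26 kg
SP = P / m = 28965 / 39.26 = 737.8 W/kg

737.8 W/kg


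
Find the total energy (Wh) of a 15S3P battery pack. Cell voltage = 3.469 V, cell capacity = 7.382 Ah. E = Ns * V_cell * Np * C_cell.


E = Ns * Vcell * Np * Ccell = 15 * 3.469 * 3 * 7.382 = 1152 Wh

1152 Wh


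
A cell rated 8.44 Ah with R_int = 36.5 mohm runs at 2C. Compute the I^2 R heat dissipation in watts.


Convert: R = 36.5 mohm = 0.0365 ohm
Step 1: I = C_rate * capacity = 2 * 8.44 = 16.88 A
Step 2: Q = I^2 * R = 16.88^2 * 0.0365 = 284.93 * 0.0365 = 10.40 W

10.40 W


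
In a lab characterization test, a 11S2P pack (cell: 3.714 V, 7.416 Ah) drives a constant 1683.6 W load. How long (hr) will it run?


Step 1: E_pack = Ns * V_cell * Np * C_cell = 11 * 3.714 * 2 * 7.416 = 605.95 Wh
Step 2: t = E_pack / P = 605.95 / 1683.6 = 0.3599 hr

0.3599 hr


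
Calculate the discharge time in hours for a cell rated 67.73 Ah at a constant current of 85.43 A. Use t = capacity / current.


t = capacity / current = 67.73 / 85.43 = 0.7928 hr

0.7928 hr


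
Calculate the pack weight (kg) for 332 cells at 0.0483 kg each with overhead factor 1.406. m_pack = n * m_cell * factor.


Cell mass sum = 332 * 0.0483 = 16.036 kg
With overhead 1.406: m_pack = 16.036 * 1.406 = 22.55 kg

22.55 kg


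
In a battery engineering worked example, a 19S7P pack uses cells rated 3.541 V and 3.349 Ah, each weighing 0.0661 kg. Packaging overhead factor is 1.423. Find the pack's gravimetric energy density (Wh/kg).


Step 1: V_pack = 19 * 3.541 = 67.279 V
Step 2: C_pack = 7 * 3.349 = 23.443 Ah
Step 3: E_pack = V_pack * C_pack = 67.279 * 23.443 = 1577.2 Wh
Step 4: m_pack = 19 * 7 * 0.0661 * 1.423 = 12.51 kg
Step 5: ED = E_pack / m_pack = 1577.2 / 12.51 = 126.1 Wh/kg

126.1 Wh/kg


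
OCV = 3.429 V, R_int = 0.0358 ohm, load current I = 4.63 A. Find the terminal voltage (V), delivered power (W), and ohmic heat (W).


Step 1: V_terminal = OCV - I*R = 3.429 - 4.63 * 0.0358 = 3.2632 V
Step 2: P_out = V_terminal * I = 3.2632 * 4.63 = 15.11 W
Step 3: Q = I^2 * R = 4.63^2 * 0.0358 = 0.7674 W

V=3.2632 V, P=15.11 W, Q=0.7674 W


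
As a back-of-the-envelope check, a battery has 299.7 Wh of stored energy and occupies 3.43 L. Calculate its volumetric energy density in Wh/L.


Volumetric ED = 299.7 Wh / 3.43 L = 87.38 Wh/L

87.38 Wh/L


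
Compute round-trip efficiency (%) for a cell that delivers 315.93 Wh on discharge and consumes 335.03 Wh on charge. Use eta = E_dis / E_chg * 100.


eta_e = E_dis / E_chg * 100 = 315.93 / 335.03 * 100 = 94.30%

94.30%


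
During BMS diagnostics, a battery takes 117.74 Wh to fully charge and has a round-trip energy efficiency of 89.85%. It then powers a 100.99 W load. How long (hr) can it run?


Step 1: E_discharge = eta/100 * E_charge = 89.85/100 * 117.74 = 105.79 Wh
Step 2: t = E_discharge / P = 105.79 / 100.99 = 1.048 hr

1.048 hr


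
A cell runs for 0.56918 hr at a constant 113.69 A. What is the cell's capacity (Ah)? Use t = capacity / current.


C = I * t = 113.69 * 0.56918 = 64.71 Ah

64.71 Ah


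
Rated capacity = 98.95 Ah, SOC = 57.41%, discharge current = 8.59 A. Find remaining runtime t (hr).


Step 1: remaining = SOC/100 * C_total = 57.41/100 * 98.95 = 56.807 Ah
Step 2: t = remaining / I = 56.807 / 8.59 = 6.613 hr

6.613 hr


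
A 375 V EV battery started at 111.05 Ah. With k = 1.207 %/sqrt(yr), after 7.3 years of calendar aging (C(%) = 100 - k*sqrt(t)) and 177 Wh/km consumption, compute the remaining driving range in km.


Step 1: capacity retention = 100 - 1.207 * sqrt(7.3) = 100 - 1.207 * 2.7019 = 96.739%
Step 2: C_now = 111.05 * 96.739/100 = 107.43 Ah
Step 3: E_pack = V * C_now = 375 * 107.43 = 40286 Wh
Step 4: range = E_pack / consumption = 40286 / 177 = 227.6 km

227.6 km


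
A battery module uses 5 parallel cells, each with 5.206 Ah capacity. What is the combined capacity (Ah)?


C_total = 5 * 5.206 = 26.03 Ah

26.03 Ah


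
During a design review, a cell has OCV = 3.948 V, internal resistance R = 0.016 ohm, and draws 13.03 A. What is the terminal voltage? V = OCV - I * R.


IR drop = 13.03 * 0.016 = 0.20848 V
V = 3.948 - 0.20848 = 3.740 V

3.740 V


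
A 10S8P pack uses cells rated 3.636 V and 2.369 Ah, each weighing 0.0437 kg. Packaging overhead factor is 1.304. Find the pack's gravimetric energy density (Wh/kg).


Step 1: V_pack = 10 * 3.636 = 36.36 V
Step 2: C_pack = 8 * 2.369 = 18.952 Ah
Step 3: E_pack = V_pack * C_pack = 36.36 * 18.952 = 689.09 Wh
Step 4: m_pack = 10 * 8 * 0.0437 * 1.304 = 4.5588 kg
Step 5: ED = E_pack / m_pack = 689.09 / 4.5588 = 151.2 Wh/kg

151.2 Wh/kg


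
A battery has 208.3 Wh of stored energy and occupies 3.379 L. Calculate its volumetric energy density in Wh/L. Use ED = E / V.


Volumetric ED = 208.3 Wh / 3.379 L = 61.65 Wh/L

61.65 Wh/L


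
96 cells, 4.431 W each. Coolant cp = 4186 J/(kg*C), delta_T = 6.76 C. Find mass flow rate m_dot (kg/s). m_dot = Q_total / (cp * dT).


Step 1: Total heat Q = 96 * 4.431 W = 425.38 W
Step 2: denom = cp * dT = 4186 * 6.76 = 28297
Step 3: m_dot = 425.38 / 28297 = 0.01503 kg/s

0.01503 kg/s


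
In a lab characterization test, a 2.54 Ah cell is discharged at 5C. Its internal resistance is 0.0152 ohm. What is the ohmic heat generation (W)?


Step 1: I = C_rate * capacity = 5 * 2.54 = 12.7 A
Step 2: Q = I^2 * R = 12.7^2 * 0.0152 = 161.29 * 0.0152 = 2.452 W

2.452 W


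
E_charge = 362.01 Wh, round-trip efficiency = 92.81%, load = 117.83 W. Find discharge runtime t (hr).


Step 1: E_discharge = eta/100 * E_charge = 92.81/100 * 362.01 = 335.98 Wh
Step 2: t = E_discharge / P = 335.98 / 117.83 = 2.851 hr

2.851 hr


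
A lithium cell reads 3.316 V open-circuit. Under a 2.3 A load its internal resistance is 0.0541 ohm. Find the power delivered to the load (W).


Step 1: V_terminal = OCV - I*R = 3.316 - 2.3 * 0.0541 = 3.1916 V
Step 2: P_out = V_terminal * I = 3.1916 * 2.3 = 7.341 W

7.341 W


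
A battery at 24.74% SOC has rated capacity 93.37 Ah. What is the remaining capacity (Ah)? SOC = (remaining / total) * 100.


remaining = SOC / 100 * total = 24.74 / 100 * 93.37 = 23.10 Ah

23.10 Ah


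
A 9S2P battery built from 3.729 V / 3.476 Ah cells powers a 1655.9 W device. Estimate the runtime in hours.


Step 1: E_pack = Ns * V_cell * Np * C_cell = 9 * 3.729 * 2 * 3.476 = 233.32 Wh
Step 2: t = E_pack / P = 233.32 / 1655.9 = 0.1409 hr

0.1409 hr
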